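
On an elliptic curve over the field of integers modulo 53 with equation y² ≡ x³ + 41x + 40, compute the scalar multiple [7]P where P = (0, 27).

Double-and-add on 7 = (111)₂. Start with P = (0, 27) for the leading 1-bit.
double: tangent at (0, 27): λ = (3·0² + 41)/(2·27) ≡ 41/1. 1⁻¹ ≡ 1 (mod 53), so λ ≡ 41·1 ≡ 41.
  x = λ² - 0 - 0 = 1681 - 0 ≡ 38; y = λ·(0 - 38) - 27 ≡ 5. → (38, 5)
add P: (38, 5) + (0, 27). λ = (27 - 5)/(0 - 38) ≡ 22/15 mod 53. 15⁻¹ ≡ 46 (mod 53), so λ ≡ 5.
  x = λ² - 38 - 0 = 25 - 38 ≡ 40; y = λ·(38 - 40) - 5 ≡ 38. → (40, 38)
double: tangent at (40, 38): λ = (3·40² + 41)/(2·38) ≡ 18/23. 23⁻¹ ≡ 30 (mod 53), so λ ≡ 18·30 ≡ 10.
  x = λ² - 40 - 40 = 100 - 80 ≡ 20; y = λ·(40 - 20) - 38 ≡ 3. → (20, 3)
add P: (20, 3) + (0, 27). λ = (27 - 3)/(0 - 20) ≡ 24/33 mod 53. 33⁻¹ ≡ 45 (mod 53) since 33·45 = 1485 ≡ 1, so λ ≡ 20.
  x = λ² - 20 - 0 = 400 - 20 ≡ 9; y = λ·(20 - 9) - 3 ≡ 5. → (9, 5)

(9, 5)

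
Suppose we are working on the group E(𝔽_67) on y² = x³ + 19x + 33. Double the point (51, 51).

tangent at (51, 51): λ = (3·51² + 19)/(2·51) ≡ 50/35. 35⁻¹ ≡ 23 (mod 67) since 35·23 = 805 ≡ 1, so λ ≡ 50·23 ≡ 11.
  x = λ² - 51 - 51 = 121 - 102 ≡ 19; y = λ·(51 - 19) - 51 ≡ 33. → (19, 33)

(19, 33)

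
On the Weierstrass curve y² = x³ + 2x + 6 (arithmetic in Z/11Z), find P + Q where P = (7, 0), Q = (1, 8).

(7, 0) + (1, 8). λ = (8 - 0)/(1 - 7) ≡ 8/5 mod 11. 5⁻¹ ≡ 9 (mod 11) since 5·9 = 45 ≡ 1, so λ ≡ 6.
  x = λ² - 7 - 1 = 36 - 8 ≡ 6; y = λ·(7 - 6) - 0 ≡ 6. → (6, 6)

(6, 6)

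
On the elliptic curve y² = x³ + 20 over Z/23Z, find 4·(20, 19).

O

Write Q = (20, 19).
Repeated addition: build up to 4Q.
2Q: tangent at (20, 19): λ = (3·20² + 0)/(2·19) ≡ 4/15. 15⁻¹ ≡ 20 (mod 23), so λ ≡ 4·20 ≡ 11.
  x = λ² - 20 - 20 = 121 - 40 ≡ 12; y = λ·(20 - 12) - 19 ≡ 0. → (12, 0)
3Q: (12, 0) + (20, 19). λ = (19 - 0)/(20 - 12) ≡ 19/8 mod 23. 8⁻¹ ≡ 3 (mod 23) since 8·3 = 24 ≡ 1, so λ ≡ 11.
  x = λ² - 12 - 20 = 121 - 32 ≡ 20; y = λ·(12 - 20) - 0 ≡ 4. → (20, 4)
4Q: (20, 4) + (20, 19): same x and y₁ ≡ -y₂, so the sum is O.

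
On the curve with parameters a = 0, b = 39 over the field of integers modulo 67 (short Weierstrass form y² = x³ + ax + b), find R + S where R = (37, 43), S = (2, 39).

(50, 34)

(37, 43) + (2, 39). λ = (39 - 43)/(2 - 37) ≡ 63/32 mod 67. 32⁻¹ ≡ 44 (mod 67) since 32·44 = 1408 ≡ 1, so λ ≡ 25.
  x = λ² - 37 - 2 = 625 - 39 ≡ 50; y = λ·(37 - 50) - 43 ≡ 34. → (50, 34)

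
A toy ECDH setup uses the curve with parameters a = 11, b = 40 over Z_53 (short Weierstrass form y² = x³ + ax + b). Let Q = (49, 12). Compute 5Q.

(8, 51)

Repeated addition: build up to 5Q.
2Q: tangent at (49, 12): λ = (3·49² + 11)/(2·12) ≡ 6/24. 24⁻¹ ≡ 42 (mod 53) since 24·42 = 1008 ≡ 1, so λ ≡ 6·42 ≡ 40.
  x = λ² - 49 - 49 = 1600 - 98 ≡ 18; y = λ·(49 - 18) - 12 ≡ 9. → (18, 9)
3Q: (18, 9) + (49, 12). λ = (12 - 9)/(49 - 18) ≡ 3/31 mod 53. 31⁻¹ ≡ 12 (mod 53) since 31·12 = 372 ≡ 1, so λ ≡ 36.
  x = λ² - 18 - 49 = 1296 - 67 ≡ 10; y = λ·(18 - 10) - 9 ≡ 14. → (10, 14)
4Q: (10, 14) + (49, 12). λ = (12 - 14)/(49 - 10) ≡ 51/39 mod 53. 39⁻¹ ≡ 34 (mod 53), so λ ≡ 38.
  x = λ² - 10 - 49 = 1444 - 59 ≡ 7; y = λ·(10 - 7) - 14 ≡ 47. → (7, 47)
5Q: (7, 47) + (49, 12). λ = (12 - 47)/(49 - 7) ≡ 18/42 mod 53. 42⁻¹ ≡ 24 (mod 53), so λ ≡ 8.
  x = λ² - 7 - 49 = 64 - 56 ≡ 8; y = λ·(7 - 8) - 47 ≡ 51. → (8, 51)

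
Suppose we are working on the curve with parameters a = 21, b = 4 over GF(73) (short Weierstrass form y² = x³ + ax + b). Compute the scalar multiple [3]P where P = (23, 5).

(21, 56)

Repeated addition: build up to 3P.
2P: tangent at (23, 5): λ = (3·23² + 21)/(2·5) ≡ 2/10. 10⁻¹ ≡ 22 (mod 73), so λ ≡ 2·22 ≡ 44.
  x = λ² - 23 - 23 = 1936 - 46 ≡ 65; y = λ·(23 - 65) - 5 ≡ 45. → (65, 45)
3P: (65, 45) + (23, 5). λ = (5 - 45)/(23 - 65) ≡ 33/31 mod 73. 31⁻¹ ≡ 33 (mod 73), so λ ≡ 67.
  x = λ² - 65 - 23 = 4489 - 88 ≡ 21; y = λ·(65 - 21) - 45 ≡ 56. → (21, 56)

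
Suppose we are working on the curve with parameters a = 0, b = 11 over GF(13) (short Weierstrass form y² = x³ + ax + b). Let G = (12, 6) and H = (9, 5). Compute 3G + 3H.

(3, 8)

First 3G:
Repeated addition: build up to 3G.
2G: tangent at (12, 6): λ = (3·12² + 0)/(2·6) ≡ 3/12. 12⁻¹ ≡ 12 (mod 13), so λ ≡ 3·12 ≡ 10.
  x = λ² - 12 - 12 = 100 - 24 ≡ 11; y = λ·(12 - 11) - 6 ≡ 4. → (11, 4)
3G: (11, 4) + (12, 6). λ = (6 - 4)/(12 - 11) ≡ 2/1 mod 13. 1⁻¹ ≡ 1 (mod 13) since 1·1 = 1 ≡ 1, so λ ≡ 2.
  x = λ² - 11 - 12 = 4 - 23 ≡ 7; y = λ·(11 - 7) - 4 ≡ 4. → (7, 4)
3G = (7, 4).
Next 3H:
Repeated addition: build up to 3H.
2H: tangent at (9, 5): λ = (3·9² + 0)/(2·5) ≡ 9/10. 10⁻¹ ≡ 4 (mod 13), so λ ≡ 9·4 ≡ 10.
  x = λ² - 9 - 9 = 100 - 18 ≡ 4; y = λ·(9 - 4) - 5 ≡ 6. → (4, 6)
3H: (4, 6) + (9, 5). λ = (5 - 6)/(9 - 4) ≡ 12/5 mod 13. 5⁻¹ ≡ 8 (mod 13), so λ ≡ 5.
  x = λ² - 4 - 9 = 25 - 13 ≡ 12; y = λ·(4 - 12) - 6 ≡ 6. → (12, 6)
3H = (12, 6).
Finally 3G + 3H:
(7, 4) + (12, 6). λ = (6 - 4)/(12 - 7) ≡ 2/5 mod 13. 5⁻¹ ≡ 8 (mod 13) since 5·8 = 40 ≡ 1, so λ ≡ 3.
  x = λ² - 7 - 12 = 9 - 19 ≡ 3; y = λ·(7 - 3) - 4 ≡ 8. → (3, 8)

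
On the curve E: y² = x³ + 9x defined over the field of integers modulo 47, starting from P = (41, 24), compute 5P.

Double-and-add on 5 = (101)₂. Start with P = (41, 24) for the leading 1-bit.
double: tangent at (41, 24): λ = (3·41² + 9)/(2·24) ≡ 23/1. 1⁻¹ ≡ 1 (mod 47) since 1·1 = 1 ≡ 1, so λ ≡ 23·1 ≡ 23.
  x = λ² - 41 - 41 = 529 - 82 ≡ 24; y = λ·(41 - 24) - 24 ≡ 38. → (24, 38)
double: tangent at (24, 38): λ = (3·24² + 9)/(2·38) ≡ 45/29. 29⁻¹ ≡ 13 (mod 47) since 29·13 = 377 ≡ 1, so λ ≡ 45·13 ≡ 21.
  x = λ² - 24 - 24 = 441 - 48 ≡ 17; y = λ·(24 - 17) - 38 ≡ 15. → (17, 15)
add P: (17, 15) + (41, 24). λ = (24 - 15)/(41 - 17) ≡ 9/24 mod 47. 24⁻¹ ≡ 2 (mod 47), so λ ≡ 18.
  x = λ² - 17 - 41 = 324 - 58 ≡ 31; y = λ·(17 - 31) - 15 ≡ 15. → (31, 15)

(31, 15)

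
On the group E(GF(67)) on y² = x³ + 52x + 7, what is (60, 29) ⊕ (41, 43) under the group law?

(56, 28)

(60, 29) + (41, 43). λ = (43 - 29)/(41 - 60) ≡ 14/48 mod 67. 48⁻¹ ≡ 7 (mod 67) since 48·7 = 336 ≡ 1, so λ ≡ 31.
  x = λ² - 60 - 41 = 961 - 101 ≡ 56; y = λ·(60 - 56) - 29 ≡ 28. → (56, 28)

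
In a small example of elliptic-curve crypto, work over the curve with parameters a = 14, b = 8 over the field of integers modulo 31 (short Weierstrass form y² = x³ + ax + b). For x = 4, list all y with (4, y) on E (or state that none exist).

2, 29

x³ + 14x + 8 = 128 ≡ 4 (mod 31).
Square roots of 4 mod 31: 2 and 29 (since 2² = 4 ≡ 4).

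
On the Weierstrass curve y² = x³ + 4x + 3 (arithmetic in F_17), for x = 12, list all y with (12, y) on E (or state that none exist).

x³ + 4x + 3 = 1779 ≡ 11 (mod 17).
11 is a non-residue mod 17; no y exists.

none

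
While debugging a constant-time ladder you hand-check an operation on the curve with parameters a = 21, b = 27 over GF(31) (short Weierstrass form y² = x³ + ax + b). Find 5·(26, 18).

(29, 16)

Write P = (26, 18).
Repeated addition: build up to 5P.
2P: tangent at (26, 18): λ = (3·26² + 21)/(2·18) ≡ 3/5. 5⁻¹ ≡ 25 (mod 31) since 5·25 = 125 ≡ 1, so λ ≡ 3·25 ≡ 13.
  x = λ² - 26 - 26 = 169 - 52 ≡ 24; y = λ·(26 - 24) - 18 ≡ 8. → (24, 8)
3P: (24, 8) + (26, 18). λ = (18 - 8)/(26 - 24) ≡ 10/2 mod 31. 2⁻¹ ≡ 16 (mod 31), so λ ≡ 5.
  x = λ² - 24 - 26 = 25 - 50 ≡ 6; y = λ·(24 - 6) - 8 ≡ 20. → (6, 20)
4P: (6, 20) + (26, 18). λ = (18 - 20)/(26 - 6) ≡ 29/20 mod 31. 20⁻¹ ≡ 14 (mod 31) since 20·14 = 280 ≡ 1, so λ ≡ 3.
  x = λ² - 6 - 26 = 9 - 32 ≡ 8; y = λ·(6 - 8) - 20 ≡ 5. → (8, 5)
5P: (8, 5) + (26, 18). λ = (18 - 5)/(26 - 8) ≡ 13/18 mod 31. 18⁻¹ ≡ 19 (mod 31) since 18·19 = 342 ≡ 1, so λ ≡ 30.
  x = λ² - 8 - 26 = 900 - 34 ≡ 29; y = λ·(8 - 29) - 5 ≡ 16. → (29, 16)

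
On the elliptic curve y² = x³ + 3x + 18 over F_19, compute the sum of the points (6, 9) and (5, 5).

(6, 9) + (5, 5). λ = (5 - 9)/(5 - 6) ≡ 15/18 mod 19. 18⁻¹ ≡ 18 (mod 19) since 18·18 = 324 ≡ 1, so λ ≡ 4.
  x = λ² - 6 - 5 = 16 - 11 ≡ 5; y = λ·(6 - 5) - 9 ≡ 14. → (5, 14)

(5, 14)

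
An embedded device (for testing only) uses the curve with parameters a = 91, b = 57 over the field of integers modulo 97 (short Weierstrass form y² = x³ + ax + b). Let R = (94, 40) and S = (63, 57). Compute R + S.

(48, 13)

(94, 40) + (63, 57). λ = (57 - 40)/(63 - 94) ≡ 17/66 mod 97. 66⁻¹ ≡ 25 (mod 97) since 66·25 = 1650 ≡ 1, so λ ≡ 37.
  x = λ² - 94 - 63 = 1369 - 157 ≡ 48; y = λ·(94 - 48) - 40 ≡ 13. → (48, 13)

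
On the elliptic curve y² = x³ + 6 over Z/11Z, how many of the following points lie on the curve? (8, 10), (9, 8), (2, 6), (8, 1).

(8, 10): 10² ≡ 1, rhs ≡ 1 → on.
(9, 8): 8² ≡ 9, rhs ≡ 9 → on.
(2, 6): 6² ≡ 3, rhs ≡ 3 → on.
(8, 1): 1² ≡ 1, rhs ≡ 1 → on.

4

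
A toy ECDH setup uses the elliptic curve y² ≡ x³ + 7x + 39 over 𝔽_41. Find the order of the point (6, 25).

2P: tangent at (6, 25): λ = (3·6² + 7)/(2·25) ≡ 33/9. 9⁻¹ ≡ 32 (mod 41) since 9·32 = 288 ≡ 1, so λ ≡ 33·32 ≡ 31.
  x = λ² - 6 - 6 = 961 - 12 ≡ 6; y = λ·(6 - 6) - 25 ≡ 16. → (6, 16)
3P: (6, 16) + (6, 25): same x and y₁ ≡ -y₂, so the sum is the point at infinity.
3P = the point at infinity, so the order is 3.

3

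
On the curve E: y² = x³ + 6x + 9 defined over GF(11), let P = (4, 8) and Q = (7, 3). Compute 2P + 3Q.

First 2P:
Repeated addition: build up to 2P.
2P: tangent at (4, 8): λ = (3·4² + 6)/(2·8) ≡ 10/5. 5⁻¹ ≡ 9 (mod 11), so λ ≡ 10·9 ≡ 2.
  x = λ² - 4 - 4 = 4 - 8 ≡ 7; y = λ·(4 - 7) - 8 ≡ 8. → (7, 8)
2P = (7, 8).
Next 3Q:
Repeated addition: build up to 3Q.
2Q: tangent at (7, 3): λ = (3·7² + 6)/(2·3) ≡ 10/6. 6⁻¹ ≡ 2 (mod 11), so λ ≡ 10·2 ≡ 9.
  x = λ² - 7 - 7 = 81 - 14 ≡ 1; y = λ·(7 - 1) - 3 ≡ 7. → (1, 7)
3Q: (1, 7) + (7, 3). λ = (3 - 7)/(7 - 1) ≡ 7/6 mod 11. 6⁻¹ ≡ 2 (mod 11), so λ ≡ 3.
  x = λ² - 1 - 7 = 9 - 8 ≡ 1; y = λ·(1 - 1) - 7 ≡ 4. → (1, 4)
3Q = (1, 4).
Finally 2P + 3Q:
(7, 8) + (1, 4). λ = (4 - 8)/(1 - 7) ≡ 7/5 mod 11. 5⁻¹ ≡ 9 (mod 11), so λ ≡ 8.
  x = λ² - 7 - 1 = 64 - 8 ≡ 1; y = λ·(7 - 1) - 8 ≡ 7. → (1, 7)

(1, 7)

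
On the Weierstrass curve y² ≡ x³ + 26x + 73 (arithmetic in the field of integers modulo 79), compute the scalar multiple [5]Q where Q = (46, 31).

Double-and-add on 5 = (101)₂. Start with Q = (46, 31) for the leading 1-bit.
double: tangent at (46, 31): λ = (3·46² + 26)/(2·31) ≡ 54/62. 62⁻¹ ≡ 65 (mod 79), so λ ≡ 54·65 ≡ 34.
  x = λ² - 46 - 46 = 1156 - 92 ≡ 37; y = λ·(46 - 37) - 31 ≡ 38. → (37, 38)
double: tangent at (37, 38): λ = (3·37² + 26)/(2·38) ≡ 25/76. 76⁻¹ ≡ 26 (mod 79) since 76·26 = 1976 ≡ 1, so λ ≡ 25·26 ≡ 18.
  x = λ² - 37 - 37 = 324 - 74 ≡ 13; y = λ·(37 - 13) - 38 ≡ 78. → (13, 78)
add Q: (13, 78) + (46, 31). λ = (31 - 78)/(46 - 13) ≡ 32/33 mod 79. 33⁻¹ ≡ 12 (mod 79) since 33·12 = 396 ≡ 1, so λ ≡ 68.
  x = λ² - 13 - 46 = 4624 - 59 ≡ 62; y = λ·(13 - 62) - 78 ≡ 66. → (62, 66)

(62, 66)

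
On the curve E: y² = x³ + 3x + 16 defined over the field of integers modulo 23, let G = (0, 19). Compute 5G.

Double-and-add on 5 = (101)₂. Start with G = (0, 19) for the leading 1-bit.
double: tangent at (0, 19): λ = (3·0² + 3)/(2·19) ≡ 3/15. 15⁻¹ ≡ 20 (mod 23), so λ ≡ 3·20 ≡ 14.
  x = λ² - 0 - 0 = 196 - 0 ≡ 12; y = λ·(0 - 12) - 19 ≡ 20. → (12, 20)
double: tangent at (12, 20): λ = (3·12² + 3)/(2·20) ≡ 21/17. 17⁻¹ ≡ 19 (mod 23), so λ ≡ 21·19 ≡ 8.
  x = λ² - 12 - 12 = 64 - 24 ≡ 17; y = λ·(12 - 17) - 20 ≡ 9. → (17, 9)
add G: (17, 9) + (0, 19). λ = (19 - 9)/(0 - 17) ≡ 10/6 mod 23. 6⁻¹ ≡ 4 (mod 23) since 6·4 = 24 ≡ 1, so λ ≡ 17.
  x = λ² - 17 - 0 = 289 - 17 ≡ 19; y = λ·(17 - 19) - 9 ≡ 3. → (19, 3)

(19, 3)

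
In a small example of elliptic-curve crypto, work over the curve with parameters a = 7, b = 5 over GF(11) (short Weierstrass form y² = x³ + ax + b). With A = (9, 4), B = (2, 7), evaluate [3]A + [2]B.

First 3A:
Repeated addition: build up to 3A.
2A: tangent at (9, 4): λ = (3·9² + 7)/(2·4) ≡ 8/8. 8⁻¹ ≡ 7 (mod 11), so λ ≡ 8·7 ≡ 1.
  x = λ² - 9 - 9 = 1 - 18 ≡ 5; y = λ·(9 - 5) - 4 ≡ 0. → (5, 0)
3A: (5, 0) + (9, 4). λ = (4 - 0)/(9 - 5) ≡ 4/4 mod 11. 4⁻¹ ≡ 3 (mod 11), so λ ≡ 1.
  x = λ² - 5 - 9 = 1 - 14 ≡ 9; y = λ·(5 - 9) - 0 ≡ 7. → (9, 7)
3A = (9, 7).
Next 2B:
Repeated addition: build up to 2B.
2B: tangent at (2, 7): λ = (3·2² + 7)/(2·7) ≡ 8/3. 3⁻¹ ≡ 4 (mod 11), so λ ≡ 8·4 ≡ 10.
  x = λ² - 2 - 2 = 100 - 4 ≡ 8; y = λ·(2 - 8) - 7 ≡ 10. → (8, 10)
2B = (8, 10).
Finally 3A + 2B:
(9, 7) + (8, 10). λ = (10 - 7)/(8 - 9) ≡ 3/10 mod 11. 10⁻¹ ≡ 10 (mod 11), so λ ≡ 8.
  x = λ² - 9 - 8 = 64 - 17 ≡ 3; y = λ·(9 - 3) - 7 ≡ 8. → (3, 8)

(3, 8)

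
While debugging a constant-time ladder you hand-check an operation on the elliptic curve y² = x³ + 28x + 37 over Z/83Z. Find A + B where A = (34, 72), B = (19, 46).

(71, 52)

(34, 72) + (19, 46). λ = (46 - 72)/(19 - 34) ≡ 57/68 mod 83. 68⁻¹ ≡ 11 (mod 83), so λ ≡ 46.
  x = λ² - 34 - 19 = 2116 - 53 ≡ 71; y = λ·(34 - 71) - 72 ≡ 52. → (71, 52)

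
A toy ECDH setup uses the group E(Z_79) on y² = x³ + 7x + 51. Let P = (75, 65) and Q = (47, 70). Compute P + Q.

(75, 65) + (47, 70). λ = (70 - 65)/(47 - 75) ≡ 5/51 mod 79. 51⁻¹ ≡ 31 (mod 79), so λ ≡ 76.
  x = λ² - 75 - 47 = 5776 - 122 ≡ 45; y = λ·(75 - 45) - 65 ≡ 3. → (45, 3)

(45, 3)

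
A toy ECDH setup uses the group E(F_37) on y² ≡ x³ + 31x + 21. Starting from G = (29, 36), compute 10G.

Double-and-add on 10 = (1010)₂. Start with G = (29, 36) for the leading 1-bit.
double: tangent at (29, 36): λ = (3·29² + 31)/(2·36) ≡ 1/35. 35⁻¹ ≡ 18 (mod 37) since 35·18 = 630 ≡ 1, so λ ≡ 1·18 ≡ 18.
  x = λ² - 29 - 29 = 324 - 58 ≡ 7; y = λ·(29 - 7) - 36 ≡ 27. → (7, 27)
double: tangent at (7, 27): λ = (3·7² + 31)/(2·27) ≡ 30/17. 17⁻¹ ≡ 24 (mod 37), so λ ≡ 30·24 ≡ 17.
  x = λ² - 7 - 7 = 289 - 14 ≡ 16; y = λ·(7 - 16) - 27 ≡ 5. → (16, 5)
add G: (16, 5) + (29, 36). λ = (36 - 5)/(29 - 16) ≡ 31/13 mod 37. 13⁻¹ ≡ 20 (mod 37), so λ ≡ 28.
  x = λ² - 16 - 29 = 784 - 45 ≡ 36; y = λ·(16 - 36) - 5 ≡ 27. → (36, 27)
double: tangent at (36, 27): λ = (3·36² + 31)/(2·27) ≡ 34/17. 17⁻¹ ≡ 24 (mod 37), so λ ≡ 34·24 ≡ 2.
  x = λ² - 36 - 36 = 4 - 72 ≡ 6; y = λ·(36 - 6) - 27 ≡ 33. → (6, 33)

(6, 33)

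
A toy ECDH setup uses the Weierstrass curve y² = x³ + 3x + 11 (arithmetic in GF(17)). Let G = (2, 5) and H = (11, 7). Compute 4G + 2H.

(9, 11)

First 4G:
Double-and-add on 4 = (100)₂. Start with G = (2, 5) for the leading 1-bit.
double: tangent at (2, 5): λ = (3·2² + 3)/(2·5) ≡ 15/10. 10⁻¹ ≡ 12 (mod 17), so λ ≡ 15·12 ≡ 10.
  x = λ² - 2 - 2 = 100 - 4 ≡ 11; y = λ·(2 - 11) - 5 ≡ 7. → (11, 7)
double: tangent at (11, 7): λ = (3·11² + 3)/(2·7) ≡ 9/14. 14⁻¹ ≡ 11 (mod 17), so λ ≡ 9·11 ≡ 14.
  x = λ² - 11 - 11 = 196 - 22 ≡ 4; y = λ·(11 - 4) - 7 ≡ 6. → (4, 6)
4G = (4, 6).
Next 2H:
Repeated addition: build up to 2H.
2H: tangent at (11, 7): λ = (3·11² + 3)/(2·7) ≡ 9/14. 14⁻¹ ≡ 11 (mod 17), so λ ≡ 9·11 ≡ 14.
  x = λ² - 11 - 11 = 196 - 22 ≡ 4; y = λ·(11 - 4) - 7 ≡ 6. → (4, 6)
2H = (4, 6).
Finally 4G + 2H:
tangent at (4, 6): λ = (3·4² + 3)/(2·6) ≡ 0/12. 12⁻¹ ≡ 10 (mod 17) since 12·10 = 120 ≡ 1, so λ ≡ 0·10 ≡ 0.
  x = λ² - 4 - 4 = 0 - 8 ≡ 9; y = λ·(4 - 9) - 6 ≡ 11. → (9, 11)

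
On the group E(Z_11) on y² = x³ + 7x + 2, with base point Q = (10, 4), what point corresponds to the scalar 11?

(8, 3)

Double-and-add on 11 = (1011)₂. Start with Q = (10, 4) for the leading 1-bit.
double: tangent at (10, 4): λ = (3·10² + 7)/(2·4) ≡ 10/8. 8⁻¹ ≡ 7 (mod 11), so λ ≡ 10·7 ≡ 4.
  x = λ² - 10 - 10 = 16 - 20 ≡ 7; y = λ·(10 - 7) - 4 ≡ 8. → (7, 8)
double: tangent at (7, 8): λ = (3·7² + 7)/(2·8) ≡ 0/5. 5⁻¹ ≡ 9 (mod 11), so λ ≡ 0·9 ≡ 0.
  x = λ² - 7 - 7 = 0 - 14 ≡ 8; y = λ·(7 - 8) - 8 ≡ 3. → (8, 3)
add Q: (8, 3) + (10, 4). λ = (4 - 3)/(10 - 8) ≡ 1/2 mod 11. 2⁻¹ ≡ 6 (mod 11), so λ ≡ 6.
  x = λ² - 8 - 10 = 36 - 18 ≡ 7; y = λ·(8 - 7) - 3 ≡ 3. → (7, 3)
double: tangent at (7, 3): λ = (3·7² + 7)/(2·3) ≡ 0/6. 6⁻¹ ≡ 2 (mod 11) since 6·2 = 12 ≡ 1, so λ ≡ 0·2 ≡ 0.
  x = λ² - 7 - 7 = 0 - 14 ≡ 8; y = λ·(7 - 8) - 3 ≡ 8. → (8, 8)
add Q: (8, 8) + (10, 4). λ = (4 - 8)/(10 - 8) ≡ 7/2 mod 11. 2⁻¹ ≡ 6 (mod 11) since 2·6 = 12 ≡ 1, so λ ≡ 9.
  x = λ² - 8 - 10 = 81 - 18 ≡ 8; y = λ·(8 - 8) - 8 ≡ 3. → (8, 3)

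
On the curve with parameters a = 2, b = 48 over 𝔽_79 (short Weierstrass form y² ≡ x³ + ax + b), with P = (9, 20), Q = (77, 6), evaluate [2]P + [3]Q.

(8, 55)

First 2P:
Repeated addition: build up to 2P.
2P: tangent at (9, 20): λ = (3·9² + 2)/(2·20) ≡ 8/40. 40⁻¹ ≡ 2 (mod 79), so λ ≡ 8·2 ≡ 16.
  x = λ² - 9 - 9 = 256 - 18 ≡ 1; y = λ·(9 - 1) - 20 ≡ 29. → (1, 29)
2P = (1, 29).
Next 3Q:
Repeated addition: build up to 3Q.
2Q: tangent at (77, 6): λ = (3·77² + 2)/(2·6) ≡ 14/12. 12⁻¹ ≡ 33 (mod 79) since 12·33 = 396 ≡ 1, so λ ≡ 14·33 ≡ 67.
  x = λ² - 77 - 77 = 4489 - 154 ≡ 69; y = λ·(77 - 69) - 6 ≡ 56. → (69, 56)
3Q: (69, 56) + (77, 6). λ = (6 - 56)/(77 - 69) ≡ 29/8 mod 79. 8⁻¹ ≡ 10 (mod 79), so λ ≡ 53.
  x = λ² - 69 - 77 = 2809 - 146 ≡ 56; y = λ·(69 - 56) - 56 ≡ 1. → (56, 1)
3Q = (56, 1).
Finally 2P + 3Q:
(1, 29) + (56, 1). λ = (1 - 29)/(56 - 1) ≡ 51/55 mod 79. 55⁻¹ ≡ 23 (mod 79) since 55·23 = 1265 ≡ 1, so λ ≡ 67.
  x = λ² - 1 - 56 = 4489 - 57 ≡ 8; y = λ·(1 - 8) - 29 ≡ 55. → (8, 55)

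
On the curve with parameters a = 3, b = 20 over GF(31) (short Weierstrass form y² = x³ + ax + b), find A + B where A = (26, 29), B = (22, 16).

(26, 29) + (22, 16). λ = (16 - 29)/(22 - 26) ≡ 18/27 mod 31. 27⁻¹ ≡ 23 (mod 31), so λ ≡ 11.
  x = λ² - 26 - 22 = 121 - 48 ≡ 11; y = λ·(26 - 11) - 29 ≡ 12. → (11, 12)

(11, 12)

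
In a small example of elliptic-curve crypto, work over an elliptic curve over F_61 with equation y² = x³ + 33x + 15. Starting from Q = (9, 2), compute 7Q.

(32, 44)

Double-and-add on 7 = (111)₂. Start with Q = (9, 2) for the leading 1-bit.
double: tangent at (9, 2): λ = (3·9² + 33)/(2·2) ≡ 32/4. 4⁻¹ ≡ 46 (mod 61) since 4·46 = 184 ≡ 1, so λ ≡ 32·46 ≡ 8.
  x = λ² - 9 - 9 = 64 - 18 ≡ 46; y = λ·(9 - 46) - 2 ≡ 7. → (46, 7)
add Q: (46, 7) + (9, 2). λ = (2 - 7)/(9 - 46) ≡ 56/24 mod 61. 24⁻¹ ≡ 28 (mod 61), so λ ≡ 43.
  x = λ² - 46 - 9 = 1849 - 55 ≡ 25; y = λ·(46 - 25) - 7 ≡ 42. → (25, 42)
double: tangent at (25, 42): λ = (3·25² + 33)/(2·42) ≡ 17/23. 23⁻¹ ≡ 8 (mod 61), so λ ≡ 17·8 ≡ 14.
  x = λ² - 25 - 25 = 196 - 50 ≡ 24; y = λ·(25 - 24) - 42 ≡ 33. → (24, 33)
add Q: (24, 33) + (9, 2). λ = (2 - 33)/(9 - 24) ≡ 30/46 mod 61. 46⁻¹ ≡ 4 (mod 61), so λ ≡ 59.
  x = λ² - 24 - 9 = 3481 - 33 ≡ 32; y = λ·(24 - 32) - 33 ≡ 44. → (32, 44)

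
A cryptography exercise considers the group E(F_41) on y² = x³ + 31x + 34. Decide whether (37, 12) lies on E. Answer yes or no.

y² = 12² ≡ 21; x³ + 31x + 34 = 51834 ≡ 10 (mod 41). 21 ≠ 10.

no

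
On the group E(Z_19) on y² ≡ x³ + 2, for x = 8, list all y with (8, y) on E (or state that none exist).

x³ + 0x + 2 = 514 ≡ 1 (mod 19).
Square roots of 1 mod 19: 1 and 18 (since 1² = 1 ≡ 1).

1, 18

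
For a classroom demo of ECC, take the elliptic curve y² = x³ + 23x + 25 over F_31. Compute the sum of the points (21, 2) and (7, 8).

(19, 6)

(21, 2) + (7, 8). λ = (8 - 2)/(7 - 21) ≡ 6/17 mod 31. 17⁻¹ ≡ 11 (mod 31), so λ ≡ 4.
  x = λ² - 21 - 7 = 16 - 28 ≡ 19; y = λ·(21 - 19) - 2 ≡ 6. → (19, 6)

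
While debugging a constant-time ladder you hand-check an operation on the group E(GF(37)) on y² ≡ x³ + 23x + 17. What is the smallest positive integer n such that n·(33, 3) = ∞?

2P: tangent at (33, 3): λ = (3·33² + 23)/(2·3) ≡ 34/6. 6⁻¹ ≡ 31 (mod 37) since 6·31 = 186 ≡ 1, so λ ≡ 34·31 ≡ 18.
  x = λ² - 33 - 33 = 324 - 66 ≡ 36; y = λ·(33 - 36) - 3 ≡ 17. → (36, 17)
3P: (36, 17) + (33, 3). λ = (3 - 17)/(33 - 36) ≡ 23/34 mod 37. 34⁻¹ ≡ 12 (mod 37) since 34·12 = 408 ≡ 1, so λ ≡ 17.
  x = λ² - 36 - 33 = 289 - 69 ≡ 35; y = λ·(36 - 35) - 17 ≡ 0. → (35, 0)
4P: (35, 0) + (33, 3). λ = (3 - 0)/(33 - 35) ≡ 3/35 mod 37. 35⁻¹ ≡ 18 (mod 37), so λ ≡ 17.
  x = λ² - 35 - 33 = 289 - 68 ≡ 36; y = λ·(35 - 36) - 0 ≡ 20. → (36, 20)
5P: (36, 20) + (33, 3). λ = (3 - 20)/(33 - 36) ≡ 20/34 mod 37. 34⁻¹ ≡ 12 (mod 37), so λ ≡ 18.
  x = λ² - 36 - 33 = 324 - 69 ≡ 33; y = λ·(36 - 33) - 20 ≡ 34. → (33, 34)
6P: (33, 34) + (33, 3): same x and y₁ ≡ -y₂, so the sum is ∞.
6P = ∞, so the order is 6.

6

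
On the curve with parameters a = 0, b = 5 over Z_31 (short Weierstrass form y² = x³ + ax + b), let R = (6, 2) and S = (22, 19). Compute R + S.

(12, 11)

(6, 2) + (22, 19). λ = (19 - 2)/(22 - 6) ≡ 17/16 mod 31. 16⁻¹ ≡ 2 (mod 31) since 16·2 = 32 ≡ 1, so λ ≡ 3.
  x = λ² - 6 - 22 = 9 - 28 ≡ 12; y = λ·(6 - 12) - 2 ≡ 11. → (12, 11)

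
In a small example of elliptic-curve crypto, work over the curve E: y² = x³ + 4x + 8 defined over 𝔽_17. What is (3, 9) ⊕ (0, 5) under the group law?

(3, 9) + (0, 5). λ = (5 - 9)/(0 - 3) ≡ 13/14 mod 17. 14⁻¹ ≡ 11 (mod 17), so λ ≡ 7.
  x = λ² - 3 - 0 = 49 - 3 ≡ 12; y = λ·(3 - 12) - 9 ≡ 13. → (12, 13)

(12, 13)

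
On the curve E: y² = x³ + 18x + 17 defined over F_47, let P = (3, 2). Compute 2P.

tangent at (3, 2): λ = (3·3² + 18)/(2·2) ≡ 45/4. 4⁻¹ ≡ 12 (mod 47) since 4·12 = 48 ≡ 1, so λ ≡ 45·12 ≡ 23.
  x = λ² - 3 - 3 = 529 - 6 ≡ 6; y = λ·(3 - 6) - 2 ≡ 23. → (6, 23)

(6, 23)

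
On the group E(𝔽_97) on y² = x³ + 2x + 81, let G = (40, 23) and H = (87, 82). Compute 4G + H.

(86, 59)

First 4G:
Repeated addition: build up to 4G.
2G: tangent at (40, 23): λ = (3·40² + 2)/(2·23) ≡ 49/46. 46⁻¹ ≡ 19 (mod 97) since 46·19 = 874 ≡ 1, so λ ≡ 49·19 ≡ 58.
  x = λ² - 40 - 40 = 3364 - 80 ≡ 83; y = λ·(40 - 83) - 23 ≡ 5. → (83, 5)
3G: (83, 5) + (40, 23). λ = (23 - 5)/(40 - 83) ≡ 18/54 mod 97. 54⁻¹ ≡ 9 (mod 97), so λ ≡ 65.
  x = λ² - 83 - 40 = 4225 - 123 ≡ 28; y = λ·(83 - 28) - 5 ≡ 78. → (28, 78)
4G: (28, 78) + (40, 23). λ = (23 - 78)/(40 - 28) ≡ 42/12 mod 97. 12⁻¹ ≡ 89 (mod 97), so λ ≡ 52.
  x = λ² - 28 - 40 = 2704 - 68 ≡ 17; y = λ·(28 - 17) - 78 ≡ 9. → (17, 9)
4G = (17, 9).
Finally 4G + H:
(17, 9) + (87, 82). λ = (82 - 9)/(87 - 17) ≡ 73/70 mod 97. 70⁻¹ ≡ 79 (mod 97) since 70·79 = 5530 ≡ 1, so λ ≡ 44.
  x = λ² - 17 - 87 = 1936 - 104 ≡ 86; y = λ·(17 - 86) - 9 ≡ 59. → (86, 59)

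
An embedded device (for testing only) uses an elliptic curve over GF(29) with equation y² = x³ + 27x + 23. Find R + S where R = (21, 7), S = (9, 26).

(21, 7) + (9, 26). λ = (26 - 7)/(9 - 21) ≡ 19/17 mod 29. 17⁻¹ ≡ 12 (mod 29) since 17·12 = 204 ≡ 1, so λ ≡ 25.
  x = λ² - 21 - 9 = 625 - 30 ≡ 15; y = λ·(21 - 15) - 7 ≡ 27. → (15, 27)

(15, 27)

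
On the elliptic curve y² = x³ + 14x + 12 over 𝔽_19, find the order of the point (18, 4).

2P: tangent at (18, 4): λ = (3·18² + 14)/(2·4) ≡ 17/8. 8⁻¹ ≡ 12 (mod 19), so λ ≡ 17·12 ≡ 14.
  x = λ² - 18 - 18 = 196 - 36 ≡ 8; y = λ·(18 - 8) - 4 ≡ 3. → (8, 3)
3P: (8, 3) + (18, 4). λ = (4 - 3)/(18 - 8) ≡ 1/10 mod 19. 10⁻¹ ≡ 2 (mod 19) since 10·2 = 20 ≡ 1, so λ ≡ 2.
  x = λ² - 8 - 18 = 4 - 26 ≡ 16; y = λ·(8 - 16) - 3 ≡ 0. → (16, 0)
4P: (16, 0) + (18, 4). λ = (4 - 0)/(18 - 16) ≡ 4/2 mod 19. 2⁻¹ ≡ 10 (mod 19), so λ ≡ 2.
  x = λ² - 16 - 18 = 4 - 34 ≡ 8; y = λ·(16 - 8) - 0 ≡ 16. → (8, 16)
5P: (8, 16) + (18, 4). λ = (4 - 16)/(18 - 8) ≡ 7/10 mod 19. 10⁻¹ ≡ 2 (mod 19), so λ ≡ 14.
  x = λ² - 8 - 18 = 196 - 26 ≡ 18; y = λ·(8 - 18) - 16 ≡ 15. → (18, 15)
6P: (18, 15) + (18, 4): same x and y₁ ≡ -y₂, so the sum is O.
6P = O, so the order is 6.

6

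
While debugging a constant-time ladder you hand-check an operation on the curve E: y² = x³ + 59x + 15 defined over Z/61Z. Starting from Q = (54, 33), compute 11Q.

Repeated addition: build up to 11Q.
2Q: tangent at (54, 33): λ = (3·54² + 59)/(2·33) ≡ 23/5. 5⁻¹ ≡ 49 (mod 61), so λ ≡ 23·49 ≡ 29.
  x = λ² - 54 - 54 = 841 - 108 ≡ 1; y = λ·(54 - 1) - 33 ≡ 40. → (1, 40)
3Q: (1, 40) + (54, 33). λ = (33 - 40)/(54 - 1) ≡ 54/53 mod 61. 53⁻¹ ≡ 38 (mod 61), so λ ≡ 39.
  x = λ² - 1 - 54 = 1521 - 55 ≡ 2; y = λ·(1 - 2) - 40 ≡ 43. → (2, 43)
4Q: (2, 43) + (54, 33). λ = (33 - 43)/(54 - 2) ≡ 51/52 mod 61. 52⁻¹ ≡ 27 (mod 61), so λ ≡ 35.
  x = λ² - 2 - 54 = 1225 - 56 ≡ 10; y = λ·(2 - 10) - 43 ≡ 43. → (10, 43)
5Q: (10, 43) + (54, 33). λ = (33 - 43)/(54 - 10) ≡ 51/44 mod 61. 44⁻¹ ≡ 43 (mod 61) since 44·43 = 1892 ≡ 1, so λ ≡ 58.
  x = λ² - 10 - 54 = 3364 - 64 ≡ 6; y = λ·(10 - 6) - 43 ≡ 6. → (6, 6)
6Q: (6, 6) + (54, 33). λ = (33 - 6)/(54 - 6) ≡ 27/48 mod 61. 48⁻¹ ≡ 14 (mod 61), so λ ≡ 12.
  x = λ² - 6 - 54 = 144 - 60 ≡ 23; y = λ·(6 - 23) - 6 ≡ 34. → (23, 34)
7Q: (23, 34) + (54, 33). λ = (33 - 34)/(54 - 23) ≡ 60/31 mod 61. 31⁻¹ ≡ 2 (mod 61), so λ ≡ 59.
  x = λ² - 23 - 54 = 3481 - 77 ≡ 49; y = λ·(23 - 49) - 34 ≡ 18. → (49, 18)
8Q: (49, 18) + (54, 33). λ = (33 - 18)/(54 - 49) ≡ 15/5 mod 61. 5⁻¹ ≡ 49 (mod 61) since 5·49 = 245 ≡ 1, so λ ≡ 3.
  x = λ² - 49 - 54 = 9 - 103 ≡ 28; y = λ·(49 - 28) - 18 ≡ 45. → (28, 45)
9Q: (28, 45) + (54, 33). λ = (33 - 45)/(54 - 28) ≡ 49/26 mod 61. 26⁻¹ ≡ 54 (mod 61) since 26·54 = 1404 ≡ 1, so λ ≡ 23.
  x = λ² - 28 - 54 = 529 - 82 ≡ 20; y = λ·(28 - 20) - 45 ≡ 17. → (20, 17)
10Q: (20, 17) + (54, 33). λ = (33 - 17)/(54 - 20) ≡ 16/34 mod 61. 34⁻¹ ≡ 9 (mod 61), so λ ≡ 22.
  x = λ² - 20 - 54 = 484 - 74 ≡ 44; y = λ·(20 - 44) - 17 ≡ 4. → (44, 4)
11Q: (44, 4) + (54, 33). λ = (33 - 4)/(54 - 44) ≡ 29/10 mod 61. 10⁻¹ ≡ 55 (mod 61), so λ ≡ 9.
  x = λ² - 44 - 54 = 81 - 98 ≡ 44; y = λ·(44 - 44) - 4 ≡ 57. → (44, 57)

(44, 57)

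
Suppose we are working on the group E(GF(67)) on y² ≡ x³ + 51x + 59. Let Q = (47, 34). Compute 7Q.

O

Double-and-add on 7 = (111)₂. Start with Q = (47, 34) for the leading 1-bit.
double: tangent at (47, 34): λ = (3·47² + 51)/(2·34) ≡ 45/1. 1⁻¹ ≡ 1 (mod 67) since 1·1 = 1 ≡ 1, so λ ≡ 45·1 ≡ 45.
  x = λ² - 47 - 47 = 2025 - 94 ≡ 55; y = λ·(47 - 55) - 34 ≡ 8. → (55, 8)
add Q: (55, 8) + (47, 34). λ = (34 - 8)/(47 - 55) ≡ 26/59 mod 67. 59⁻¹ ≡ 25 (mod 67), so λ ≡ 47.
  x = λ² - 55 - 47 = 2209 - 102 ≡ 30; y = λ·(55 - 30) - 8 ≡ 28. → (30, 28)
double: tangent at (30, 28): λ = (3·30² + 51)/(2·28) ≡ 4/56. 56⁻¹ ≡ 6 (mod 67), so λ ≡ 4·6 ≡ 24.
  x = λ² - 30 - 30 = 576 - 60 ≡ 47; y = λ·(30 - 47) - 28 ≡ 33. → (47, 33)
add Q: (47, 33) + (47, 34): same x and y₁ ≡ -y₂, so the sum is ∞.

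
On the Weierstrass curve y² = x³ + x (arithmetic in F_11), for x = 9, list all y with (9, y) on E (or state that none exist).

x³ + 1x + 0 = 738 ≡ 1 (mod 11).
Square roots of 1 mod 11: 1 and 10 (since 1² = 1 ≡ 1).

1, 10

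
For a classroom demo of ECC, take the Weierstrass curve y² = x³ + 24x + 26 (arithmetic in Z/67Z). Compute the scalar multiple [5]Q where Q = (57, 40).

Repeated addition: build up to 5Q.
2Q: tangent at (57, 40): λ = (3·57² + 24)/(2·40) ≡ 56/13. 13⁻¹ ≡ 31 (mod 67), so λ ≡ 56·31 ≡ 61.
  x = λ² - 57 - 57 = 3721 - 114 ≡ 56; y = λ·(57 - 56) - 40 ≡ 21. → (56, 21)
3Q: (56, 21) + (57, 40). λ = (40 - 21)/(57 - 56) ≡ 19/1 mod 67. 1⁻¹ ≡ 1 (mod 67) since 1·1 = 1 ≡ 1, so λ ≡ 19.
  x = λ² - 56 - 57 = 361 - 113 ≡ 47; y = λ·(56 - 47) - 21 ≡ 16. → (47, 16)
4Q: (47, 16) + (57, 40). λ = (40 - 16)/(57 - 47) ≡ 24/10 mod 67. 10⁻¹ ≡ 47 (mod 67) since 10·47 = 470 ≡ 1, so λ ≡ 56.
  x = λ² - 47 - 57 = 3136 - 104 ≡ 17; y = λ·(47 - 17) - 16 ≡ 56. → (17, 56)
5Q: (17, 56) + (57, 40). λ = (40 - 56)/(57 - 17) ≡ 51/40 mod 67. 40⁻¹ ≡ 62 (mod 67) since 40·62 = 2480 ≡ 1, so λ ≡ 13.
  x = λ² - 17 - 57 = 169 - 74 ≡ 28; y = λ·(17 - 28) - 56 ≡ 2. → (28, 2)

(28, 2)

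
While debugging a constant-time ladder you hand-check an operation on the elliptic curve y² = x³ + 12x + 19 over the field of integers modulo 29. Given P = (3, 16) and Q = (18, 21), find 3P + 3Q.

(12, 21)

First 3P:
Repeated addition: build up to 3P.
2P: tangent at (3, 16): λ = (3·3² + 12)/(2·16) ≡ 10/3. 3⁻¹ ≡ 10 (mod 29), so λ ≡ 10·10 ≡ 13.
  x = λ² - 3 - 3 = 169 - 6 ≡ 18; y = λ·(3 - 18) - 16 ≡ 21. → (18, 21)
3P: (18, 21) + (3, 16). λ = (16 - 21)/(3 - 18) ≡ 24/14 mod 29. 14⁻¹ ≡ 27 (mod 29), so λ ≡ 10.
  x = λ² - 18 - 3 = 100 - 21 ≡ 21; y = λ·(18 - 21) - 21 ≡ 7. → (21, 7)
3P = (21, 7).
Next 3Q:
Repeated addition: build up to 3Q.
2Q: tangent at (18, 21): λ = (3·18² + 12)/(2·21) ≡ 27/13. 13⁻¹ ≡ 9 (mod 29), so λ ≡ 27·9 ≡ 11.
  x = λ² - 18 - 18 = 121 - 36 ≡ 27; y = λ·(18 - 27) - 21 ≡ 25. → (27, 25)
3Q: (27, 25) + (18, 21). λ = (21 - 25)/(18 - 27) ≡ 25/20 mod 29. 20⁻¹ ≡ 16 (mod 29) since 20·16 = 320 ≡ 1, so λ ≡ 23.
  x = λ² - 27 - 18 = 529 - 45 ≡ 20; y = λ·(27 - 20) - 25 ≡ 20. → (20, 20)
3Q = (20, 20).
Finally 3P + 3Q:
(21, 7) + (20, 20). λ = (20 - 7)/(20 - 21) ≡ 13/28 mod 29. 28⁻¹ ≡ 28 (mod 29) since 28·28 = 784 ≡ 1, so λ ≡ 16.
  x = λ² - 21 - 20 = 256 - 41 ≡ 12; y = λ·(21 - 12) - 7 ≡ 21. → (12, 21)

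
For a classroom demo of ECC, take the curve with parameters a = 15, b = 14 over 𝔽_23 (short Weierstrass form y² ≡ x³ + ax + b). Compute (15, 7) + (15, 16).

The two points share x = 15 and their y-coordinates satisfy 7 + 16 ≡ 0 (mod 23), so they are inverses. Their sum is the point at infinity.

O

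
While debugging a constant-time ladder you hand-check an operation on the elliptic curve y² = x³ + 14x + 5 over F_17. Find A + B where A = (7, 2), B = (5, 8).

(7, 2) + (5, 8). λ = (8 - 2)/(5 - 7) ≡ 6/15 mod 17. 15⁻¹ ≡ 8 (mod 17) since 15·8 = 120 ≡ 1, so λ ≡ 14.
  x = λ² - 7 - 5 = 196 - 12 ≡ 14; y = λ·(7 - 14) - 2 ≡ 2. → (14, 2)

(14, 2)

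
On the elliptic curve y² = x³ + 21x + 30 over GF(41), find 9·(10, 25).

(24, 34)

Write Q = (10, 25).
Repeated addition: build up to 9Q.
2Q: tangent at (10, 25): λ = (3·10² + 21)/(2·25) ≡ 34/9. 9⁻¹ ≡ 32 (mod 41), so λ ≡ 34·32 ≡ 22.
  x = λ² - 10 - 10 = 484 - 20 ≡ 13; y = λ·(10 - 13) - 25 ≡ 32. → (13, 32)
3Q: (13, 32) + (10, 25). λ = (25 - 32)/(10 - 13) ≡ 34/38 mod 41. 38⁻¹ ≡ 27 (mod 41), so λ ≡ 16.
  x = λ² - 13 - 10 = 256 - 23 ≡ 28; y = λ·(13 - 28) - 32 ≡ 15. → (28, 15)
4Q: (28, 15) + (10, 25). λ = (25 - 15)/(10 - 28) ≡ 10/23 mod 41. 23⁻¹ ≡ 25 (mod 41) since 23·25 = 575 ≡ 1, so λ ≡ 4.
  x = λ² - 28 - 10 = 16 - 38 ≡ 19; y = λ·(28 - 19) - 15 ≡ 21. → (19, 21)
5Q: (19, 21) + (10, 25). λ = (25 - 21)/(10 - 19) ≡ 4/32 mod 41. 32⁻¹ ≡ 9 (mod 41), so λ ≡ 36.
  x = λ² - 19 - 10 = 1296 - 29 ≡ 37; y = λ·(19 - 37) - 21 ≡ 28. → (37, 28)
6Q: (37, 28) + (10, 25). λ = (25 - 28)/(10 - 37) ≡ 38/14 mod 41. 14⁻¹ ≡ 3 (mod 41), so λ ≡ 32.
  x = λ² - 37 - 10 = 1024 - 47 ≡ 34; y = λ·(37 - 34) - 28 ≡ 27. → (34, 27)
7Q: (34, 27) + (10, 25). λ = (25 - 27)/(10 - 34) ≡ 39/17 mod 41. 17⁻¹ ≡ 29 (mod 41) since 17·29 = 493 ≡ 1, so λ ≡ 24.
  x = λ² - 34 - 10 = 576 - 44 ≡ 40; y = λ·(34 - 40) - 27 ≡ 34. → (40, 34)
8Q: (40, 34) + (10, 25). λ = (25 - 34)/(10 - 40) ≡ 32/11 mod 41. 11⁻¹ ≡ 15 (mod 41) since 11·15 = 165 ≡ 1, so λ ≡ 29.
  x = λ² - 40 - 10 = 841 - 50 ≡ 12; y = λ·(40 - 12) - 34 ≡ 40. → (12, 40)
9Q: (12, 40) + (10, 25). λ = (25 - 40)/(10 - 12) ≡ 26/39 mod 41. 39⁻¹ ≡ 20 (mod 41), so λ ≡ 28.
  x = λ² - 12 - 10 = 784 - 22 ≡ 24; y = λ·(12 - 24) - 40 ≡ 34. → (24, 34)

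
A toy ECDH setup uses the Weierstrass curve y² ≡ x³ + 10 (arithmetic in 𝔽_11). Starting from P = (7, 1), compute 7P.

Double-and-add on 7 = (111)₂. Start with P = (7, 1) for the leading 1-bit.
double: tangent at (7, 1): λ = (3·7² + 0)/(2·1) ≡ 4/2. 2⁻¹ ≡ 6 (mod 11), so λ ≡ 4·6 ≡ 2.
  x = λ² - 7 - 7 = 4 - 14 ≡ 1; y = λ·(7 - 1) - 1 ≡ 0. → (1, 0)
add P: (1, 0) + (7, 1). λ = (1 - 0)/(7 - 1) ≡ 1/6 mod 11. 6⁻¹ ≡ 2 (mod 11), so λ ≡ 2.
  x = λ² - 1 - 7 = 4 - 8 ≡ 7; y = λ·(1 - 7) - 0 ≡ 10. → (7, 10)
double: tangent at (7, 10): λ = (3·7² + 0)/(2·10) ≡ 4/9. 9⁻¹ ≡ 5 (mod 11), so λ ≡ 4·5 ≡ 9.
  x = λ² - 7 - 7 = 81 - 14 ≡ 1; y = λ·(7 - 1) - 10 ≡ 0. → (1, 0)
add P: (1, 0) + (7, 1). λ = (1 - 0)/(7 - 1) ≡ 1/6 mod 11. 6⁻¹ ≡ 2 (mod 11), so λ ≡ 2.
  x = λ² - 1 - 7 = 4 - 8 ≡ 7; y = λ·(1 - 7) - 0 ≡ 10. → (7, 10)

(7, 10)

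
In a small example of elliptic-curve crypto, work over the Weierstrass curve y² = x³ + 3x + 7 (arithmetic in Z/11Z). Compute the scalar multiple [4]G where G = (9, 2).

Repeated addition: build up to 4G.
2G: tangent at (9, 2): λ = (3·9² + 3)/(2·2) ≡ 4/4. 4⁻¹ ≡ 3 (mod 11) since 4·3 = 12 ≡ 1, so λ ≡ 4·3 ≡ 1.
  x = λ² - 9 - 9 = 1 - 18 ≡ 5; y = λ·(9 - 5) - 2 ≡ 2. → (5, 2)
3G: (5, 2) + (9, 2). λ = (2 - 2)/(9 - 5) ≡ 0/4 mod 11. 4⁻¹ ≡ 3 (mod 11), so λ ≡ 0.
  x = λ² - 5 - 9 = 0 - 14 ≡ 8; y = λ·(5 - 8) - 2 ≡ 9. → (8, 9)
4G: (8, 9) + (9, 2). λ = (2 - 9)/(9 - 8) ≡ 4/1 mod 11. 1⁻¹ ≡ 1 (mod 11), so λ ≡ 4.
  x = λ² - 8 - 9 = 16 - 17 ≡ 10; y = λ·(8 - 10) - 9 ≡ 5. → (10, 5)

(10, 5)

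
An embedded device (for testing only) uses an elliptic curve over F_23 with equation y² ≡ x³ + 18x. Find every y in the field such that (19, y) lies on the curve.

5, 18

x³ + 18x + 0 = 7201 ≡ 2 (mod 23).
Square roots of 2 mod 23: 5 and 18 (since 5² = 25 ≡ 2).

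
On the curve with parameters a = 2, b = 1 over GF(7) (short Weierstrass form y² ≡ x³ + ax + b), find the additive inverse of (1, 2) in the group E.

(1, 5)

-(1, 2) = (1, -2 mod 7) = (1, 5).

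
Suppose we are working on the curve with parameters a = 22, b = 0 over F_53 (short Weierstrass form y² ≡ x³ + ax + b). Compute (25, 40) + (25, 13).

O

The two points share x = 25 and their y-coordinates satisfy 40 + 13 ≡ 0 (mod 53), so they are inverses. Their sum is O.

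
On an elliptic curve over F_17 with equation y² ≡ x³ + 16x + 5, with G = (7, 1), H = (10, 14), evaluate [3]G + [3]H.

First 3G:
Repeated addition: build up to 3G.
2G: tangent at (7, 1): λ = (3·7² + 16)/(2·1) ≡ 10/2. 2⁻¹ ≡ 9 (mod 17), so λ ≡ 10·9 ≡ 5.
  x = λ² - 7 - 7 = 25 - 14 ≡ 11; y = λ·(7 - 11) - 1 ≡ 13. → (11, 13)
3G: (11, 13) + (7, 1). λ = (1 - 13)/(7 - 11) ≡ 5/13 mod 17. 13⁻¹ ≡ 4 (mod 17), so λ ≡ 3.
  x = λ² - 11 - 7 = 9 - 18 ≡ 8; y = λ·(11 - 8) - 13 ≡ 13. → (8, 13)
3G = (8, 13).
Next 3H:
Repeated addition: build up to 3H.
2H: tangent at (10, 14): λ = (3·10² + 16)/(2·14) ≡ 10/11. 11⁻¹ ≡ 14 (mod 17), so λ ≡ 10·14 ≡ 4.
  x = λ² - 10 - 10 = 16 - 20 ≡ 13; y = λ·(10 - 13) - 14 ≡ 8. → (13, 8)
3H: (13, 8) + (10, 14). λ = (14 - 8)/(10 - 13) ≡ 6/14 mod 17. 14⁻¹ ≡ 11 (mod 17) since 14·11 = 154 ≡ 1, so λ ≡ 15.
  x = λ² - 13 - 10 = 225 - 23 ≡ 15; y = λ·(13 - 15) - 8 ≡ 13. → (15, 13)
3H = (15, 13).
Finally 3G + 3H:
(8, 13) + (15, 13). λ = (13 - 13)/(15 - 8) ≡ 0/7 mod 17. 7⁻¹ ≡ 5 (mod 17), so λ ≡ 0.
  x = λ² - 8 - 15 = 0 - 23 ≡ 11; y = λ·(8 - 11) - 13 ≡ 4. → (11, 4)

(11, 4)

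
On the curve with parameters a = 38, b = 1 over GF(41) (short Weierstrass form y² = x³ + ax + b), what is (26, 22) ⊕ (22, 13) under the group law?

(26, 22) + (22, 13). λ = (13 - 22)/(22 - 26) ≡ 32/37 mod 41. 37⁻¹ ≡ 10 (mod 41) since 37·10 = 370 ≡ 1, so λ ≡ 33.
  x = λ² - 26 - 22 = 1089 - 48 ≡ 16; y = λ·(26 - 16) - 22 ≡ 21. → (16, 21)

(16, 21)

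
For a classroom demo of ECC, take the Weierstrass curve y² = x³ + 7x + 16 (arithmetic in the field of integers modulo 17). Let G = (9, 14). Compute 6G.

Double-and-add on 6 = (110)₂. Start with G = (9, 14) for the leading 1-bit.
double: tangent at (9, 14): λ = (3·9² + 7)/(2·14) ≡ 12/11. 11⁻¹ ≡ 14 (mod 17), so λ ≡ 12·14 ≡ 15.
  x = λ² - 9 - 9 = 225 - 18 ≡ 3; y = λ·(9 - 3) - 14 ≡ 8. → (3, 8)
add G: (3, 8) + (9, 14). λ = (14 - 8)/(9 - 3) ≡ 6/6 mod 17. 6⁻¹ ≡ 3 (mod 17), so λ ≡ 1.
  x = λ² - 3 - 9 = 1 - 12 ≡ 6; y = λ·(3 - 6) - 8 ≡ 6. → (6, 6)
double: tangent at (6, 6): λ = (3·6² + 7)/(2·6) ≡ 13/12. 12⁻¹ ≡ 10 (mod 17), so λ ≡ 13·10 ≡ 11.
  x = λ² - 6 - 6 = 121 - 12 ≡ 7; y = λ·(6 - 7) - 6 ≡ 0. → (7, 0)

(7, 0)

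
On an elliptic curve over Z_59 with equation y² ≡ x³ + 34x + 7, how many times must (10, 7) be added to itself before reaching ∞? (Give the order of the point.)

6

2P: tangent at (10, 7): λ = (3·10² + 34)/(2·7) ≡ 39/14. 14⁻¹ ≡ 38 (mod 59), so λ ≡ 39·38 ≡ 7.
  x = λ² - 10 - 10 = 49 - 20 ≡ 29; y = λ·(10 - 29) - 7 ≡ 37. → (29, 37)
3P: (29, 37) + (10, 7). λ = (7 - 37)/(10 - 29) ≡ 29/40 mod 59. 40⁻¹ ≡ 31 (mod 59), so λ ≡ 14.
  x = λ² - 29 - 10 = 196 - 39 ≡ 39; y = λ·(29 - 39) - 37 ≡ 0. → (39, 0)
4P: (39, 0) + (10, 7). λ = (7 - 0)/(10 - 39) ≡ 7/30 mod 59. 30⁻¹ ≡ 2 (mod 59), so λ ≡ 14.
  x = λ² - 39 - 10 = 196 - 49 ≡ 29; y = λ·(39 - 29) - 0 ≡ 22. → (29, 22)
5P: (29, 22) + (10, 7). λ = (7 - 22)/(10 - 29) ≡ 44/40 mod 59. 40⁻¹ ≡ 31 (mod 59), so λ ≡ 7.
  x = λ² - 29 - 10 = 49 - 39 ≡ 10; y = λ·(29 - 10) - 22 ≡ 52. → (10, 52)
6P: (10, 52) + (10, 7): same x and y₁ ≡ -y₂, so the sum is ∞.
6P = ∞, so the order is 6.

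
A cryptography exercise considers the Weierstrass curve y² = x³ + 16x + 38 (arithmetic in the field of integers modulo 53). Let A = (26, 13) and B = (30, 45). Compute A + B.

(26, 13) + (30, 45). λ = (45 - 13)/(30 - 26) ≡ 32/4 mod 53. 4⁻¹ ≡ 40 (mod 53), so λ ≡ 8.
  x = λ² - 26 - 30 = 64 - 56 ≡ 8; y = λ·(26 - 8) - 13 ≡ 25. → (8, 25)

(8, 25)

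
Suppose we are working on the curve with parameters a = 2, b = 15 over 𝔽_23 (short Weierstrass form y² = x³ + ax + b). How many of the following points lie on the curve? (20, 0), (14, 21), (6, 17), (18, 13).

2

(20, 0): 0² ≡ 0, rhs ≡ 5 → off.
(14, 21): 21² ≡ 4, rhs ≡ 4 → on.
(6, 17): 17² ≡ 13, rhs ≡ 13 → on.
(18, 13): 13² ≡ 8, rhs ≡ 18 → off.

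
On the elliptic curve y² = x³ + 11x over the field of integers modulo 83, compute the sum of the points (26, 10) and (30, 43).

(38, 57)

(26, 10) + (30, 43). λ = (43 - 10)/(30 - 26) ≡ 33/4 mod 83. 4⁻¹ ≡ 21 (mod 83), so λ ≡ 29.
  x = λ² - 26 - 30 = 841 - 56 ≡ 38; y = λ·(26 - 38) - 10 ≡ 57. → (38, 57)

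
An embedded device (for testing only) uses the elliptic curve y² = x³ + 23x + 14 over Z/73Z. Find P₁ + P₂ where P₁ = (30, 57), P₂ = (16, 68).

(30, 57) + (16, 68). λ = (68 - 57)/(16 - 30) ≡ 11/59 mod 73. 59⁻¹ ≡ 26 (mod 73), so λ ≡ 67.
  x = λ² - 30 - 16 = 4489 - 46 ≡ 63; y = λ·(30 - 63) - 57 ≡ 68. → (63, 68)

(63, 68)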